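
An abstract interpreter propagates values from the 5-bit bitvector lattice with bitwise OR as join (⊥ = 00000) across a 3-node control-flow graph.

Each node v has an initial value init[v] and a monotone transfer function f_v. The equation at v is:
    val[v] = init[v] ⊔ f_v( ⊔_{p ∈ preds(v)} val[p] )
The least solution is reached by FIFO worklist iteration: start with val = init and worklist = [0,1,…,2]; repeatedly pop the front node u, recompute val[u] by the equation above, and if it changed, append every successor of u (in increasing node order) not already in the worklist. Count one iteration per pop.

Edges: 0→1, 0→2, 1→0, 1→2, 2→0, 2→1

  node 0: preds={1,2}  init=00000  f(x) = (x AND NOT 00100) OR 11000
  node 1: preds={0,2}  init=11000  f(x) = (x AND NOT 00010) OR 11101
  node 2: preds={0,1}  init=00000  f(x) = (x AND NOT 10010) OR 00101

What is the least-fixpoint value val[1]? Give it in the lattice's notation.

11101

Trace (6 dequeues):
  [1] u=0 | in 11000 | out 11000 | prev 00000 | push {}
  [2] u=1 | in 11000 | out 11101 | prev 11000 | push {0}
  [3] u=2 | in 11101 | out 01101 | prev 00000 | push {1}
  [4] u=0 | in 11101 | out 11001 | prev 11000 | push {2}
  [5] u=1 | in 11101 | out 11101 | ==
  [6] u=2 | in 11101 | out 01101 | ==

Converged values:
  [0] 11001
  [1] 11101
  [2] 01101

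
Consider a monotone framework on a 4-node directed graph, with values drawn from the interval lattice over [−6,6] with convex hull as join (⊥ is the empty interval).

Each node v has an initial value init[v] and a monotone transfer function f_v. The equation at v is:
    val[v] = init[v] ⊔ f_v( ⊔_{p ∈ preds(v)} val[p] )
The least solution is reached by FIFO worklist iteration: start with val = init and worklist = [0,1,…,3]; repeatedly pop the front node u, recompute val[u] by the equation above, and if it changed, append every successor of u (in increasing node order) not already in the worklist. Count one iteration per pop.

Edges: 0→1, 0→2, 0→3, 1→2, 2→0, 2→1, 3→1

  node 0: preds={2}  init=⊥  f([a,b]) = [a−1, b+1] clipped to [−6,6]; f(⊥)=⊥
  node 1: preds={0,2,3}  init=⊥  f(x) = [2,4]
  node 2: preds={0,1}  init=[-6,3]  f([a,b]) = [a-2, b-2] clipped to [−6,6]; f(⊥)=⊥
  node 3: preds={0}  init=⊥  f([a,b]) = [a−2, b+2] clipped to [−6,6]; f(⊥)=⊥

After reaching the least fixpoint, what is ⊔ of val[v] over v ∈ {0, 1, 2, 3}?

Iteration log — 5 steps:
  step 1. node 0  ⊔preds=[-6,3]  new=[-6,4]  old=⊥  +wl: 
  step 2. node 1  ⊔preds=[-6,4]  new=[2,4]  old=⊥  +wl: 
  step 3. node 2  ⊔preds=[-6,4]  new=[-6,3]  stable
  step 4. node 3  ⊔preds=[-6,4]  new=[-6,6]  old=⊥  +wl: 1
  step 5. node 1  ⊔preds=[-6,6]  new=[2,4]  stable

Least fixpoint reached:
  node 0: [-6,4]
  node 1: [2,4]
  node 2: [-6,3]
  node 3: [-6,6]

[-6,6]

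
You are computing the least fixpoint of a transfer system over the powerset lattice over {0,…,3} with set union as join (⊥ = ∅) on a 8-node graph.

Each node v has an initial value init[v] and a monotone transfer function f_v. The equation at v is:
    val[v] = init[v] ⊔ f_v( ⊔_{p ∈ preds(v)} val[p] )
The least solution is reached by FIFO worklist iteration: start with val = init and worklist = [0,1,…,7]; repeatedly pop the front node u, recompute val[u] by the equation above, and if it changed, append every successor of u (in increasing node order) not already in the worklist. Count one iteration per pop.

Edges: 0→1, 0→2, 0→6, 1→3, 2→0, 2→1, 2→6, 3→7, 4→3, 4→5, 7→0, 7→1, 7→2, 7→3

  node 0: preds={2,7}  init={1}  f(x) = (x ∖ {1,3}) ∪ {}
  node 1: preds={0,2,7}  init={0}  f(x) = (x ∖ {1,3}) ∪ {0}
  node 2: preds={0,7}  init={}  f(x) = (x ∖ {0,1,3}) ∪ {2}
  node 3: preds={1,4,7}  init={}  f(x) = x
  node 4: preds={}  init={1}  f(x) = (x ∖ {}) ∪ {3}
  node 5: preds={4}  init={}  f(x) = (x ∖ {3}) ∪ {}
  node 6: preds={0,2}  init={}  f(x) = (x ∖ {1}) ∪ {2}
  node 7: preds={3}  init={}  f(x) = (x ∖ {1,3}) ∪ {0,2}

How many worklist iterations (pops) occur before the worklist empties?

Trace (14 dequeues):
  [1] u=0 | in {} | out {1} | ==
  [2] u=1 | in {1} | out {0} | ==
  [3] u=2 | in {1} | out {2} | prev {} | push {0,1}
  [4] u=3 | in {0,1} | out {0,1} | prev {} | push {}
  [5] u=4 | in {} | out {1,3} | prev {1} | push {3}
  [6] u=5 | in {1,3} | out {1} | prev {} | push {}
  [7] u=6 | in {1,2} | out {2} | prev {} | push {}
  [8] u=7 | in {0,1} | out {0,2} | prev {} | push {2}
  [9] u=0 | in {0,2} | out {0,1,2} | prev {1} | push {6}
  [10] u=1 | in {0,1,2} | out {0,2} | prev {0} | push {}
  [11] u=3 | in {0,1,2,3} | out {0,1,2,3} | prev {0,1} | push {7}
  [12] u=2 | in {0,1,2} | out {2} | ==
  [13] u=6 | in {0,1,2} | out {0,2} | prev {2} | push {}
  [14] u=7 | in {0,1,2,3} | out {0,2} | ==

Converged values:
  [0] {0,1,2}
  [1] {0,2}
  [2] {2}
  [3] {0,1,2,3}
  [4] {1,3}
  [5] {1}
  [6] {0,2}
  [7] {0,2}

14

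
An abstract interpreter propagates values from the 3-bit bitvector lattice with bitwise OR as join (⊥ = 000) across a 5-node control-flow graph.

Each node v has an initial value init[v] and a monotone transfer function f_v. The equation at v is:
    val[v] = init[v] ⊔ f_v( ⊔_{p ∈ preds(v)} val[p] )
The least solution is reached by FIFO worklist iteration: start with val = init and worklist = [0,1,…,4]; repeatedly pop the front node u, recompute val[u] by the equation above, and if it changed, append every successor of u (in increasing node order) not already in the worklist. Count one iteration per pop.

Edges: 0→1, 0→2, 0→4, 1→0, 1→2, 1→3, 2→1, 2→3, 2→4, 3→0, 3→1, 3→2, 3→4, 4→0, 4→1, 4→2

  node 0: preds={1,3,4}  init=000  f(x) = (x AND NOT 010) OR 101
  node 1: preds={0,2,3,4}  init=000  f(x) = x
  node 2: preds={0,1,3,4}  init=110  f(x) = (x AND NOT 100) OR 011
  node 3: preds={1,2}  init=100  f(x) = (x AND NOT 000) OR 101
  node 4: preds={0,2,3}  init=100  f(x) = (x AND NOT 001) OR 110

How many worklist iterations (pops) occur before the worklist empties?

Iteration log — 8 steps:
  step 1. node 0  ⊔preds=100  new=101  old=000  +wl: 
  step 2. node 1  ⊔preds=111  new=111  old=000  +wl: 0
  step 3. node 2  ⊔preds=111  new=111  old=110  +wl: 1
  step 4. node 3  ⊔preds=111  new=111  old=100  +wl: 2
  step 5. node 4  ⊔preds=111  new=110  old=100  +wl: 
  step 6. node 0  ⊔preds=111  new=101  stable
  step 7. node 1  ⊔preds=111  new=111  stable
  step 8. node 2  ⊔preds=111  new=111  stable

Least fixpoint reached:
  node 0: 101
  node 1: 111
  node 2: 111
  node 3: 111
  node 4: 110

8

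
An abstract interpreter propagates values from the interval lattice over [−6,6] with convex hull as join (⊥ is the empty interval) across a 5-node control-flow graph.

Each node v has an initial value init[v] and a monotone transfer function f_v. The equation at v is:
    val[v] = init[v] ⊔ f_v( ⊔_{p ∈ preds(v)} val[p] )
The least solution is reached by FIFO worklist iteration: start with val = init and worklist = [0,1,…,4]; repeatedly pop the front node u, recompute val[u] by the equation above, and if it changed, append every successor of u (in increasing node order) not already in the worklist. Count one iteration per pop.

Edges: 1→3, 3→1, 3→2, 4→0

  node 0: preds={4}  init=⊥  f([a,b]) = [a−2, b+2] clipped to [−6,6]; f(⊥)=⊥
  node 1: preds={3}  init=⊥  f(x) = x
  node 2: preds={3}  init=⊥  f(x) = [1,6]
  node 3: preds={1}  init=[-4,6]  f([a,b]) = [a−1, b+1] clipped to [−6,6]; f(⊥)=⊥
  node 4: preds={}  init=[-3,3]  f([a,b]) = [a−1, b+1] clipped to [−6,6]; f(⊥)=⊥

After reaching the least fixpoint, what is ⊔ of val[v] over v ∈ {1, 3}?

Trace (11 dequeues):
  [1] u=0 | in [-3,3] | out [-5,5] | prev ⊥ | push {}
  [2] u=1 | in [-4,6] | out [-4,6] | prev ⊥ | push {}
  [3] u=2 | in [-4,6] | out [1,6] | prev ⊥ | push {}
  [4] u=3 | in [-4,6] | out [-5,6] | prev [-4,6] | push {1,2}
  [5] u=4 | in ⊥ | out [-3,3] | ==
  [6] u=1 | in [-5,6] | out [-5,6] | prev [-4,6] | push {3}
  [7] u=2 | in [-5,6] | out [1,6] | ==
  [8] u=3 | in [-5,6] | out [-6,6] | prev [-5,6] | push {1,2}
  [9] u=1 | in [-6,6] | out [-6,6] | prev [-5,6] | push {3}
  [10] u=2 | in [-6,6] | out [1,6] | ==
  [11] u=3 | in [-6,6] | out [-6,6] | ==

Converged values:
  [0] [-5,5]
  [1] [-6,6]
  [2] [1,6]
  [3] [-6,6]
  [4] [-3,3]

[-6,6]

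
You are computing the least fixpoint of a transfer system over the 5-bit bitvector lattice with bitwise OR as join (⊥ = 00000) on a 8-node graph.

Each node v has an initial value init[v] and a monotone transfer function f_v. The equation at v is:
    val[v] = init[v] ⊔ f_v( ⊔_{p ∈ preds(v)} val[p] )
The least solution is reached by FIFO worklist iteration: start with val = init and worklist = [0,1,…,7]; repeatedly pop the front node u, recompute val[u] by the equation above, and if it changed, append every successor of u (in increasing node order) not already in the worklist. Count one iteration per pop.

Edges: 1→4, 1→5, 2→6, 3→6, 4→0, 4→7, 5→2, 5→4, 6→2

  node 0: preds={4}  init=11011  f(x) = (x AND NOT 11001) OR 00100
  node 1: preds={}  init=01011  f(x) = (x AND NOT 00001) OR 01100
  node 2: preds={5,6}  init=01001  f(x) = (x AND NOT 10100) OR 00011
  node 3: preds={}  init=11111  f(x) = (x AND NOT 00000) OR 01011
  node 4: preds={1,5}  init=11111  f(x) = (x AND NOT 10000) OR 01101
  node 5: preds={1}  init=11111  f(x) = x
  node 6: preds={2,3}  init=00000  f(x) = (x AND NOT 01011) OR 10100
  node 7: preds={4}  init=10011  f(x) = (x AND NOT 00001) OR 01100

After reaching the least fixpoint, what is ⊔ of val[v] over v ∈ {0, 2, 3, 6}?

11111

Trace (9 dequeues):
  [1] u=0 | in 11111 | out 11111 | prev 11011 | push {}
  [2] u=1 | in 00000 | out 01111 | prev 01011 | push {}
  [3] u=2 | in 11111 | out 01011 | prev 01001 | push {}
  [4] u=3 | in 00000 | out 11111 | ==
  [5] u=4 | in 11111 | out 11111 | ==
  [6] u=5 | in 01111 | out 11111 | ==
  [7] u=6 | in 11111 | out 10100 | prev 00000 | push {2}
  [8] u=7 | in 11111 | out 11111 | prev 10011 | push {}
  [9] u=2 | in 11111 | out 01011 | ==

Converged values:
  [0] 11111
  [1] 01111
  [2] 01011
  [3] 11111
  [4] 11111
  [5] 11111
  [6] 10100
  [7] 11111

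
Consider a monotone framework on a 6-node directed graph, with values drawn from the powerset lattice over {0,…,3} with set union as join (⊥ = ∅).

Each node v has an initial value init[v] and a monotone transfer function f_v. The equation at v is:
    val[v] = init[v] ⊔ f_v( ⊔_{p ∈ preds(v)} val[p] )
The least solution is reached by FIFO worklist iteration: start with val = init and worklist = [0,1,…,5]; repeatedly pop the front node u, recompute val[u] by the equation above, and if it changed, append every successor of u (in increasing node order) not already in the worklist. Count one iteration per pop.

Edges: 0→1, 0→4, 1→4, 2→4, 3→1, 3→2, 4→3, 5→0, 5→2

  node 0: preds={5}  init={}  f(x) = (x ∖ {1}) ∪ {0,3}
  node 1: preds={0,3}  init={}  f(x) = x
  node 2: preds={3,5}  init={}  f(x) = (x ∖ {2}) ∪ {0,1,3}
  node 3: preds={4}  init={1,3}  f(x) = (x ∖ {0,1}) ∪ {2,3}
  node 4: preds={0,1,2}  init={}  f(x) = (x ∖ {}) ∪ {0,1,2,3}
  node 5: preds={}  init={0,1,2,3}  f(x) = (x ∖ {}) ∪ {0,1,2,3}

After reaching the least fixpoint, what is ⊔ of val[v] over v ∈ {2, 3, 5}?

{0,1,2,3}

Worklist (9 pops):
  #1 pop 0: in={0,1,2,3} → {0,2,3} (was {}); enqueue []
  #2 pop 1: in={0,1,2,3} → {0,1,2,3} (was {}); enqueue []
  #3 pop 2: in={0,1,2,3} → {0,1,3} (was {}); enqueue []
  #4 pop 3: in={} → {1,2,3} (was {1,3}); enqueue [1,2]
  #5 pop 4: in={0,1,2,3} → {0,1,2,3} (was {}); enqueue [3]
  #6 pop 5: in={} → {0,1,2,3} (no change)
  #7 pop 1: in={0,1,2,3} → {0,1,2,3} (no change)
  #8 pop 2: in={0,1,2,3} → {0,1,3} (no change)
  #9 pop 3: in={0,1,2,3} → {1,2,3} (no change)

Fixpoint:
  val[0] = {0,2,3}
  val[1] = {0,1,2,3}
  val[2] = {0,1,3}
  val[3] = {1,2,3}
  val[4] = {0,1,2,3}
  val[5] = {0,1,2,3}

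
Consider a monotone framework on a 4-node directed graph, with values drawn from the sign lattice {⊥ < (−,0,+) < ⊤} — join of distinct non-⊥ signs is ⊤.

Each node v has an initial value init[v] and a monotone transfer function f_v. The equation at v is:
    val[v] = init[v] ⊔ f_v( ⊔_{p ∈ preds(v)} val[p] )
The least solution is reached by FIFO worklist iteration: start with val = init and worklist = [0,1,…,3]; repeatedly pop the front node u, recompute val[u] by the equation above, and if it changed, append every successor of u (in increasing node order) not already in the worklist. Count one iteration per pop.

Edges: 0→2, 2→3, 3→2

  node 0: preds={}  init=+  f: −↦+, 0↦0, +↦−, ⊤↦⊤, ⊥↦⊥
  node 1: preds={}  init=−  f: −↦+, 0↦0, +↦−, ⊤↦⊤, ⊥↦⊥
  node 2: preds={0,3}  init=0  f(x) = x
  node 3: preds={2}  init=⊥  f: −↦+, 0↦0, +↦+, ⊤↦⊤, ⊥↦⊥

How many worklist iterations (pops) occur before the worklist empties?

5

Trace (5 dequeues):
  [1] u=0 | in ⊥ | out + | ==
  [2] u=1 | in ⊥ | out − | ==
  [3] u=2 | in + | out ⊤ | prev 0 | push {}
  [4] u=3 | in ⊤ | out ⊤ | prev ⊥ | push {2}
  [5] u=2 | in ⊤ | out ⊤ | ==

Converged values:
  [0] +
  [1] −
  [2] ⊤
  [3] ⊤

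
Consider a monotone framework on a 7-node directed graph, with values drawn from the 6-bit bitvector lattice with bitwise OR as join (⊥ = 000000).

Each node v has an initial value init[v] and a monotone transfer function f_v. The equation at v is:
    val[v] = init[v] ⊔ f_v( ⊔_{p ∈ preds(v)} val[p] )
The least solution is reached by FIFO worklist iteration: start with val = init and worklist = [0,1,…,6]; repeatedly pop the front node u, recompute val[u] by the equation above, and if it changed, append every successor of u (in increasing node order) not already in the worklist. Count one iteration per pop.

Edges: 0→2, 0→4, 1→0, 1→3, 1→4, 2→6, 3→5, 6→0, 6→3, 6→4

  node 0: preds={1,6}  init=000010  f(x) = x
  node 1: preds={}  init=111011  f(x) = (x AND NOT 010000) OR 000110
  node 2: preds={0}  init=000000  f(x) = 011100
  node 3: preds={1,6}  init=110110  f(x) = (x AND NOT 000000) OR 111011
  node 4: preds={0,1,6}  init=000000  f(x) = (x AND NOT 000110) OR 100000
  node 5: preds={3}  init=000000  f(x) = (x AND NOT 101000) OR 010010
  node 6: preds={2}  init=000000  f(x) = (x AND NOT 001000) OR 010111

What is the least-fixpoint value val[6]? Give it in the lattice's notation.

010111

Iteration log — 11 steps:
  step 1. node 0  ⊔preds=111011  new=111011  old=000010  +wl: 
  step 2. node 1  ⊔preds=000000  new=111111  old=111011  +wl: 0
  step 3. node 2  ⊔preds=111011  new=011100  old=000000  +wl: 
  step 4. node 3  ⊔preds=111111  new=111111  old=110110  +wl: 
  step 5. node 4  ⊔preds=111111  new=111001  old=000000  +wl: 
  step 6. node 5  ⊔preds=111111  new=010111  old=000000  +wl: 
  step 7. node 6  ⊔preds=011100  new=010111  old=000000  +wl: 3,4
  step 8. node 0  ⊔preds=111111  new=111111  old=111011  +wl: 2
  step 9. node 3  ⊔preds=111111  new=111111  stable
  step 10. node 4  ⊔preds=111111  new=111001  stable
  step 11. node 2  ⊔preds=111111  new=011100  stable

Least fixpoint reached:
  node 0: 111111
  node 1: 111111
  node 2: 011100
  node 3: 111111
  node 4: 111001
  node 5: 010111
  node 6: 010111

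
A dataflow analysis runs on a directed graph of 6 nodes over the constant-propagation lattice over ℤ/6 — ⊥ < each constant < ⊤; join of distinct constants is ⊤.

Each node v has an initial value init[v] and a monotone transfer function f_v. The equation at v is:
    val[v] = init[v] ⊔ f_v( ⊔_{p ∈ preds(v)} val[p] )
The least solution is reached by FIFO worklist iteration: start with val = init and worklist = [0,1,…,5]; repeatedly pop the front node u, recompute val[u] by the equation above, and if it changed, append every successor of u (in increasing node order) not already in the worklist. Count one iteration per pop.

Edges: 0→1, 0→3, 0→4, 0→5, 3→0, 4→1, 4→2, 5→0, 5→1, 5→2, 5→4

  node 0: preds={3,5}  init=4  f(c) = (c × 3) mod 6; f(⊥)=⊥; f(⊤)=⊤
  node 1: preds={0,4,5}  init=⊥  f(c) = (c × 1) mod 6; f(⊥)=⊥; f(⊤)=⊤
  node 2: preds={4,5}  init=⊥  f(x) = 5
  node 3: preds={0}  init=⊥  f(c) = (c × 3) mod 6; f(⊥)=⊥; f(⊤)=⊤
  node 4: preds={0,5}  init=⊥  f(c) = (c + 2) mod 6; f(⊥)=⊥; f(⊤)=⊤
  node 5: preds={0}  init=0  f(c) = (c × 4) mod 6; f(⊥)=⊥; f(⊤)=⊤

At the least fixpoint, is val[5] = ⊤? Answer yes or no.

Iteration log — 10 steps:
  step 1. node 0  ⊔preds=0  new=⊤  old=4  +wl: 
  step 2. node 1  ⊔preds=⊤  new=⊤  old=⊥  +wl: 
  step 3. node 2  ⊔preds=0  new=5  old=⊥  +wl: 
  step 4. node 3  ⊔preds=⊤  new=⊤  old=⊥  +wl: 0
  step 5. node 4  ⊔preds=⊤  new=⊤  old=⊥  +wl: 1,2
  step 6. node 5  ⊔preds=⊤  new=⊤  old=0  +wl: 4
  step 7. node 0  ⊔preds=⊤  new=⊤  stable
  step 8. node 1  ⊔preds=⊤  new=⊤  stable
  step 9. node 2  ⊔preds=⊤  new=5  stable
  step 10. node 4  ⊔preds=⊤  new=⊤  stable

Least fixpoint reached:
  node 0: ⊤
  node 1: ⊤
  node 2: 5
  node 3: ⊤
  node 4: ⊤
  node 5: ⊤

yes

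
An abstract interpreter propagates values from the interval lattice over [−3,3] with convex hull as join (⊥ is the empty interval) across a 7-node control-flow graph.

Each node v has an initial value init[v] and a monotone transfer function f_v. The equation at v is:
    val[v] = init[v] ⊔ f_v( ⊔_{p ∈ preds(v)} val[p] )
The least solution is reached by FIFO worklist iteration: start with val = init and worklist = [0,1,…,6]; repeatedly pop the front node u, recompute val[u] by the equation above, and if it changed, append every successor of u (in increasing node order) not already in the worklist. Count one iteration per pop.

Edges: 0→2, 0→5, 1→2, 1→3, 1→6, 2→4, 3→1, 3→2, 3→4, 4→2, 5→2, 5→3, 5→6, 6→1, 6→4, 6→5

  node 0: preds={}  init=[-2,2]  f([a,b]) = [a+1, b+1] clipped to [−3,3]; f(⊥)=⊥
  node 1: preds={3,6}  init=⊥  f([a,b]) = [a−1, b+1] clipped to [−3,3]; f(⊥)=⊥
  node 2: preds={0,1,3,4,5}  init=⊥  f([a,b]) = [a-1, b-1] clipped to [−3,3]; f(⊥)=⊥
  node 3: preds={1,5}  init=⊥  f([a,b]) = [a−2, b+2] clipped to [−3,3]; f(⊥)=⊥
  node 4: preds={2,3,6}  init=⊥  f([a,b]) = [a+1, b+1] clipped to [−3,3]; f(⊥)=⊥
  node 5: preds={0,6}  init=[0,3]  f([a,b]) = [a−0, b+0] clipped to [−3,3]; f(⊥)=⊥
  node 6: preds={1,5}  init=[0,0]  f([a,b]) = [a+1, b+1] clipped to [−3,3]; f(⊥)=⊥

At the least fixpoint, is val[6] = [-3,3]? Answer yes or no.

Worklist (16 pops):
  #1 pop 0: in=⊥ → [-2,2] (no change)
  #2 pop 1: in=[0,0] → [-1,1] (was ⊥); enqueue []
  #3 pop 2: in=[-2,3] → [-3,2] (was ⊥); enqueue []
  #4 pop 3: in=[-1,3] → [-3,3] (was ⊥); enqueue [1,2]
  #5 pop 4: in=[-3,3] → [-2,3] (was ⊥); enqueue []
  #6 pop 5: in=[-2,2] → [-2,3] (was [0,3]); enqueue [3]
  #7 pop 6: in=[-2,3] → [-1,3] (was [0,0]); enqueue [4,5]
  #8 pop 1: in=[-3,3] → [-3,3] (was [-1,1]); enqueue [6]
  #9 pop 2: in=[-3,3] → [-3,2] (no change)
  #10 pop 3: in=[-3,3] → [-3,3] (no change)
  #11 pop 4: in=[-3,3] → [-2,3] (no change)
  #12 pop 5: in=[-2,3] → [-2,3] (no change)
  #13 pop 6: in=[-3,3] → [-2,3] (was [-1,3]); enqueue [1,4,5]
  #14 pop 1: in=[-3,3] → [-3,3] (no change)
  #15 pop 4: in=[-3,3] → [-2,3] (no change)
  #16 pop 5: in=[-2,3] → [-2,3] (no change)

Fixpoint:
  val[0] = [-2,2]
  val[1] = [-3,3]
  val[2] = [-3,2]
  val[3] = [-3,3]
  val[4] = [-2,3]
  val[5] = [-2,3]
  val[6] = [-2,3]

no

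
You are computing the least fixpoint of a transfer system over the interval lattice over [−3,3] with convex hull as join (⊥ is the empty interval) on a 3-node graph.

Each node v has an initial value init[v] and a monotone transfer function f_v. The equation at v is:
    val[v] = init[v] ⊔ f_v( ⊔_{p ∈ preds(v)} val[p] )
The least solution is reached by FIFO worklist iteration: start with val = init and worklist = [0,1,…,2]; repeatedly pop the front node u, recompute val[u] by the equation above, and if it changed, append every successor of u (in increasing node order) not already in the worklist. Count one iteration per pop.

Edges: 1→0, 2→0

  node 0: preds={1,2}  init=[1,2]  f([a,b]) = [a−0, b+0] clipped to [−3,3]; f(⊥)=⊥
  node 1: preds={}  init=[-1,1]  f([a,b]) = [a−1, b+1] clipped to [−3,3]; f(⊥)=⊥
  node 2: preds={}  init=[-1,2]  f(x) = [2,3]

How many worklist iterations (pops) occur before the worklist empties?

Trace (4 dequeues):
  [1] u=0 | in [-1,2] | out [-1,2] | prev [1,2] | push {}
  [2] u=1 | in ⊥ | out [-1,1] | ==
  [3] u=2 | in ⊥ | out [-1,3] | prev [-1,2] | push {0}
  [4] u=0 | in [-1,3] | out [-1,3] | prev [-1,2] | push {}

Converged values:
  [0] [-1,3]
  [1] [-1,1]
  [2] [-1,3]

4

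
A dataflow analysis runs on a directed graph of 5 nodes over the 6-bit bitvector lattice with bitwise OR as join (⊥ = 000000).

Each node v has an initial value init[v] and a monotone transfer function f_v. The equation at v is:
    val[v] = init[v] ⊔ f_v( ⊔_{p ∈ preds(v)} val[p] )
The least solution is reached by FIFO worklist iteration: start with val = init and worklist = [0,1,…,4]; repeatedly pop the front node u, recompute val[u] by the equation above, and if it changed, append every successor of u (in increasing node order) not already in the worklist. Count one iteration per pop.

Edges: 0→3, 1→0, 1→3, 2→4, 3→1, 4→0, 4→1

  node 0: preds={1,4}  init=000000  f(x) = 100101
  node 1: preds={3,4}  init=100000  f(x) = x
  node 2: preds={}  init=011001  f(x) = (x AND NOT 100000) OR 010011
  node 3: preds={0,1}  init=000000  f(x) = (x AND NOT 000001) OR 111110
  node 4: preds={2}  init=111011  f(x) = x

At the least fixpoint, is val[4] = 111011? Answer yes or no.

Trace (9 dequeues):
  [1] u=0 | in 111011 | out 100101 | prev 000000 | push {}
  [2] u=1 | in 111011 | out 111011 | prev 100000 | push {0}
  [3] u=2 | in 000000 | out 011011 | prev 011001 | push {}
  [4] u=3 | in 111111 | out 111110 | prev 000000 | push {1}
  [5] u=4 | in 011011 | out 111011 | ==
  [6] u=0 | in 111011 | out 100101 | ==
  [7] u=1 | in 111111 | out 111111 | prev 111011 | push {0,3}
  [8] u=0 | in 111111 | out 100101 | ==
  [9] u=3 | in 111111 | out 111110 | ==

Converged values:
  [0] 100101
  [1] 111111
  [2] 011011
  [3] 111110
  [4] 111011

yes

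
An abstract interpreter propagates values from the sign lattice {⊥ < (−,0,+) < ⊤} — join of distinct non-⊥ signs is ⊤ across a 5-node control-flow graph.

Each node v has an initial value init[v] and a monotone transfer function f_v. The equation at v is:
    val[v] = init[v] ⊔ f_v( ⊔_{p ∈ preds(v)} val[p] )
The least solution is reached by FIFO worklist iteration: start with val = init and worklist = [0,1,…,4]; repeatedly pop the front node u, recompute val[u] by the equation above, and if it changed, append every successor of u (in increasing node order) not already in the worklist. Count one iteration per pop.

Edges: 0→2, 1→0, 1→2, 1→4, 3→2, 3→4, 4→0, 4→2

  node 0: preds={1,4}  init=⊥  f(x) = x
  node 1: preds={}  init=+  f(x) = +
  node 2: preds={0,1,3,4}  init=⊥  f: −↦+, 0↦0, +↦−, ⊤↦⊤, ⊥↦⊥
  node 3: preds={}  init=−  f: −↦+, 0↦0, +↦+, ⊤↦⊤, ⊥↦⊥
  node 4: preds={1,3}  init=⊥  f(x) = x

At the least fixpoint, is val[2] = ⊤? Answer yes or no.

Worklist (7 pops):
  #1 pop 0: in=+ → + (was ⊥); enqueue []
  #2 pop 1: in=⊥ → + (no change)
  #3 pop 2: in=⊤ → ⊤ (was ⊥); enqueue []
  #4 pop 3: in=⊥ → − (no change)
  #5 pop 4: in=⊤ → ⊤ (was ⊥); enqueue [0,2]
  #6 pop 0: in=⊤ → ⊤ (was +); enqueue []
  #7 pop 2: in=⊤ → ⊤ (no change)

Fixpoint:
  val[0] = ⊤
  val[1] = +
  val[2] = ⊤
  val[3] = −
  val[4] = ⊤

yes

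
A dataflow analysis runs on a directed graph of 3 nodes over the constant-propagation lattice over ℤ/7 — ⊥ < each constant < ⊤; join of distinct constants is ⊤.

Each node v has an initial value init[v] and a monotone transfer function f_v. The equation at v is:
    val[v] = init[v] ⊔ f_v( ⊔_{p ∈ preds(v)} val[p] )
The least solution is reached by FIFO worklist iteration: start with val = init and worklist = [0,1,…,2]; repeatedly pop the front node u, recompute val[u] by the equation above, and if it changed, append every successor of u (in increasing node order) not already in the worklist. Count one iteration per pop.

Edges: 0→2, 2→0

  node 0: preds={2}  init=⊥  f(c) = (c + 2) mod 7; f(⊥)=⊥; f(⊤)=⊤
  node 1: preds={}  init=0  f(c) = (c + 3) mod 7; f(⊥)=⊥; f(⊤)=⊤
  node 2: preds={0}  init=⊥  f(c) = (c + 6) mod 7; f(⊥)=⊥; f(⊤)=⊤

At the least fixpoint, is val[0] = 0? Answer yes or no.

no

Worklist (3 pops):
  #1 pop 0: in=⊥ → ⊥ (no change)
  #2 pop 1: in=⊥ → 0 (no change)
  #3 pop 2: in=⊥ → ⊥ (no change)

Fixpoint:
  val[0] = ⊥
  val[1] = 0
  val[2] = ⊥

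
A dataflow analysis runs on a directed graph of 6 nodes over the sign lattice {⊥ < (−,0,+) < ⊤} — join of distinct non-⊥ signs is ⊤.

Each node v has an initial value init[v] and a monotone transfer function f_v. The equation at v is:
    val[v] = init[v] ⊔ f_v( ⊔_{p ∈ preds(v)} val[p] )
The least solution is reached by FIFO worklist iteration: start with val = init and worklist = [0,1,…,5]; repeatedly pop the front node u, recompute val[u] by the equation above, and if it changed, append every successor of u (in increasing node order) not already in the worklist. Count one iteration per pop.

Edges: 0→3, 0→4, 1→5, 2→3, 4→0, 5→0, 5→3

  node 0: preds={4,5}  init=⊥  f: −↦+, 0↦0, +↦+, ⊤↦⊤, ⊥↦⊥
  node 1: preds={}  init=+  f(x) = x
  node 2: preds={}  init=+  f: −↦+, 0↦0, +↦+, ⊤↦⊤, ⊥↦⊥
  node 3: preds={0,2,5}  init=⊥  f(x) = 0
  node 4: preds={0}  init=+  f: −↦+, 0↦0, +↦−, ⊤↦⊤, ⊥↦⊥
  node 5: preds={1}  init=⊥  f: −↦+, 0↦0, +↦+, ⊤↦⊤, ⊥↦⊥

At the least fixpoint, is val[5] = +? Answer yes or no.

yes

Worklist (9 pops):
  #1 pop 0: in=+ → + (was ⊥); enqueue []
  #2 pop 1: in=⊥ → + (no change)
  #3 pop 2: in=⊥ → + (no change)
  #4 pop 3: in=+ → 0 (was ⊥); enqueue []
  #5 pop 4: in=+ → ⊤ (was +); enqueue [0]
  #6 pop 5: in=+ → + (was ⊥); enqueue [3]
  #7 pop 0: in=⊤ → ⊤ (was +); enqueue [4]
  #8 pop 3: in=⊤ → 0 (no change)
  #9 pop 4: in=⊤ → ⊤ (no change)

Fixpoint:
  val[0] = ⊤
  val[1] = +
  val[2] = +
  val[3] = 0
  val[4] = ⊤
  val[5] = +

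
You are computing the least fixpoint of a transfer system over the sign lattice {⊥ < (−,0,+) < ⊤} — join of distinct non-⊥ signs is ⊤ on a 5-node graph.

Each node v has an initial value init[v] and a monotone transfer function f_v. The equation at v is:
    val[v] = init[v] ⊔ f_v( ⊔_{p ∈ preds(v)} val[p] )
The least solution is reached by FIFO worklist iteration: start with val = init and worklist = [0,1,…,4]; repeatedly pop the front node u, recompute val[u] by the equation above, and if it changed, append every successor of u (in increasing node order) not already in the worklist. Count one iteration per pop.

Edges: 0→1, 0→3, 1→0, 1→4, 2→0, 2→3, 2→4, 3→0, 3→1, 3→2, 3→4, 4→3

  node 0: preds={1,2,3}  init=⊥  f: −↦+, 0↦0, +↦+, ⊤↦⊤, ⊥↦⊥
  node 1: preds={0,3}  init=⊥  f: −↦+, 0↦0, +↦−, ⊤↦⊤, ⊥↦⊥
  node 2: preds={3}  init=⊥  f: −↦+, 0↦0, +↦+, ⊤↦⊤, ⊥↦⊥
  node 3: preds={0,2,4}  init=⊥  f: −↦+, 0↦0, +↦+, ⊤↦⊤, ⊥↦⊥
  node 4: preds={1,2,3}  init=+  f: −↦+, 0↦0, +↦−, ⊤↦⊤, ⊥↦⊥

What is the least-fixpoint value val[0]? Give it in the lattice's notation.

⊤

Trace (16 dequeues):
  [1] u=0 | in ⊥ | out ⊥ | ==
  [2] u=1 | in ⊥ | out ⊥ | ==
  [3] u=2 | in ⊥ | out ⊥ | ==
  [4] u=3 | in + | out + | prev ⊥ | push {0,1,2}
  [5] u=4 | in + | out ⊤ | prev + | push {3}
  [6] u=0 | in + | out + | prev ⊥ | push {}
  [7] u=1 | in + | out − | prev ⊥ | push {0,4}
  [8] u=2 | in + | out + | prev ⊥ | push {}
  [9] u=3 | in ⊤ | out ⊤ | prev + | push {1,2}
  [10] u=0 | in ⊤ | out ⊤ | prev + | push {3}
  [11] u=4 | in ⊤ | out ⊤ | ==
  [12] u=1 | in ⊤ | out ⊤ | prev − | push {0,4}
  [13] u=2 | in ⊤ | out ⊤ | prev + | push {}
  [14] u=3 | in ⊤ | out ⊤ | ==
  [15] u=0 | in ⊤ | out ⊤ | ==
  [16] u=4 | in ⊤ | out ⊤ | ==

Converged values:
  [0] ⊤
  [1] ⊤
  [2] ⊤
  [3] ⊤
  [4] ⊤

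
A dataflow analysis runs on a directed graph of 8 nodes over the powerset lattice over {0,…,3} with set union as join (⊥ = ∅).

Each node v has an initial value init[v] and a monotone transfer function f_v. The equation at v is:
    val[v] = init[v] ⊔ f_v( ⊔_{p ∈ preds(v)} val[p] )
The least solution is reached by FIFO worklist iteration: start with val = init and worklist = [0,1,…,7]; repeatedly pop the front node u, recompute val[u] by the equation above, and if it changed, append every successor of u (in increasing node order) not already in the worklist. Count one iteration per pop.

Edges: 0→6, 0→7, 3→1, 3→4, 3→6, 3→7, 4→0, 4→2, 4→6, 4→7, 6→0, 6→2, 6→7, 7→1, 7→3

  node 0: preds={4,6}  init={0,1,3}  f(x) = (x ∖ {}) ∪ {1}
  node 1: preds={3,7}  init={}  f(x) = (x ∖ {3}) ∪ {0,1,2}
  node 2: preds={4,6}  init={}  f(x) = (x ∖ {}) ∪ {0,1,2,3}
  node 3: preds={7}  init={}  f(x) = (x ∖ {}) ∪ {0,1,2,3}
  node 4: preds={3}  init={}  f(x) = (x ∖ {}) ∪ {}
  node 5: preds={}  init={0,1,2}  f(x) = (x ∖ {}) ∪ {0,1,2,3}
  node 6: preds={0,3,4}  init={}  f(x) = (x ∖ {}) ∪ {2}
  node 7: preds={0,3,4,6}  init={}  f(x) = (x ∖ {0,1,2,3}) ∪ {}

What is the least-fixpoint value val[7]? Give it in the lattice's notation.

{}

Trace (13 dequeues):
  [1] u=0 | in {} | out {0,1,3} | ==
  [2] u=1 | in {} | out {0,1,2} | prev {} | push {}
  [3] u=2 | in {} | out {0,1,2,3} | prev {} | push {}
  [4] u=3 | in {} | out {0,1,2,3} | prev {} | push {1}
  [5] u=4 | in {0,1,2,3} | out {0,1,2,3} | prev {} | push {0,2}
  [6] u=5 | in {} | out {0,1,2,3} | prev {0,1,2} | push {}
  [7] u=6 | in {0,1,2,3} | out {0,1,2,3} | prev {} | push {}
  [8] u=7 | in {0,1,2,3} | out {} | ==
  [9] u=1 | in {0,1,2,3} | out {0,1,2} | ==
  [10] u=0 | in {0,1,2,3} | out {0,1,2,3} | prev {0,1,3} | push {6,7}
  [11] u=2 | in {0,1,2,3} | out {0,1,2,3} | ==
  [12] u=6 | in {0,1,2,3} | out {0,1,2,3} | ==
  [13] u=7 | in {0,1,2,3} | out {} | ==

Converged values:
  [0] {0,1,2,3}
  [1] {0,1,2}
  [2] {0,1,2,3}
  [3] {0,1,2,3}
  [4] {0,1,2,3}
  [5] {0,1,2,3}
  [6] {0,1,2,3}
  [7] {}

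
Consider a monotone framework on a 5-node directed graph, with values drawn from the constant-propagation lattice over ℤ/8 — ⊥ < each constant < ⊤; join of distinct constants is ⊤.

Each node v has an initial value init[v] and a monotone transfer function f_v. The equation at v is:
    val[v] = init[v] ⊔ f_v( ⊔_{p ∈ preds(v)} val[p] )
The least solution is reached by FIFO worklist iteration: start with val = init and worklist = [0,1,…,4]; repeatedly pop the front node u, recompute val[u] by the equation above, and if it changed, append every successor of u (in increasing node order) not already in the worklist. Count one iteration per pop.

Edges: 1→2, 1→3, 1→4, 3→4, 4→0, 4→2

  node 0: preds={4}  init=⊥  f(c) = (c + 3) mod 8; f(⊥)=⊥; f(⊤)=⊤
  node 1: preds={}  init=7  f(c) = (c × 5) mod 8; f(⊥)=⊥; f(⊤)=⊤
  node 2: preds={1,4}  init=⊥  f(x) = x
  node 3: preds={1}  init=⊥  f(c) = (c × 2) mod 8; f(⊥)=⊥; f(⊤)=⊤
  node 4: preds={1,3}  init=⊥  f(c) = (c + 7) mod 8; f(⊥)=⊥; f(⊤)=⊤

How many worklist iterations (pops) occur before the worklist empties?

7

Iteration log — 7 steps:
  step 1. node 0  ⊔preds=⊥  new=⊥  stable
  step 2. node 1  ⊔preds=⊥  new=7  stable
  step 3. node 2  ⊔preds=7  new=7  old=⊥  +wl: 
  step 4. node 3  ⊔preds=7  new=6  old=⊥  +wl: 
  step 5. node 4  ⊔preds=⊤  new=⊤  old=⊥  +wl: 0,2
  step 6. node 0  ⊔preds=⊤  new=⊤  old=⊥  +wl: 
  step 7. node 2  ⊔preds=⊤  new=⊤  old=7  +wl: 

Least fixpoint reached:
  node 0: ⊤
  node 1: 7
  node 2: ⊤
  node 3: 6
  node 4: ⊤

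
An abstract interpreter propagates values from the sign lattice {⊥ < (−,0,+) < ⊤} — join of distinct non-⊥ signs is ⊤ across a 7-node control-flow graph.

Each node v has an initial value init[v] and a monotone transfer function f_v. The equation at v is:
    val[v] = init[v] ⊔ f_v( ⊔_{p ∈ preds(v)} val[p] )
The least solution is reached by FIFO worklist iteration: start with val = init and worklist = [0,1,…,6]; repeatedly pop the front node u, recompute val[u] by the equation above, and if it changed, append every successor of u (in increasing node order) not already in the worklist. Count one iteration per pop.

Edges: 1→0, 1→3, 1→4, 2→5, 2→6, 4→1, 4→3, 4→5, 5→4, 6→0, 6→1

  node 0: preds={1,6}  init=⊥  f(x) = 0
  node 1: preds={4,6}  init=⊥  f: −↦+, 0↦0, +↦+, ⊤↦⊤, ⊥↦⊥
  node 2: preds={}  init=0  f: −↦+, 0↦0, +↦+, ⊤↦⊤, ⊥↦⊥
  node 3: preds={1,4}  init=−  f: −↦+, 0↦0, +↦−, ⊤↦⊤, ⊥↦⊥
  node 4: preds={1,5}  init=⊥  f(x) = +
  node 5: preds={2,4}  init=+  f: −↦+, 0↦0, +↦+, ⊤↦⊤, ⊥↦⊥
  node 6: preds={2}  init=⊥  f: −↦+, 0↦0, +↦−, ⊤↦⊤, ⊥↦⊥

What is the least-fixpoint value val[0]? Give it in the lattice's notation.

Iteration log — 11 steps:
  step 1. node 0  ⊔preds=⊥  new=0  old=⊥  +wl: 
  step 2. node 1  ⊔preds=⊥  new=⊥  stable
  step 3. node 2  ⊔preds=⊥  new=0  stable
  step 4. node 3  ⊔preds=⊥  new=−  stable
  step 5. node 4  ⊔preds=+  new=+  old=⊥  +wl: 1,3
  step 6. node 5  ⊔preds=⊤  new=⊤  old=+  +wl: 4
  step 7. node 6  ⊔preds=0  new=0  old=⊥  +wl: 0
  step 8. node 1  ⊔preds=⊤  new=⊤  old=⊥  +wl: 
  step 9. node 3  ⊔preds=⊤  new=⊤  old=−  +wl: 
  step 10. node 4  ⊔preds=⊤  new=+  stable
  step 11. node 0  ⊔preds=⊤  new=0  stable

Least fixpoint reached:
  node 0: 0
  node 1: ⊤
  node 2: 0
  node 3: ⊤
  node 4: +
  node 5: ⊤
  node 6: 0

0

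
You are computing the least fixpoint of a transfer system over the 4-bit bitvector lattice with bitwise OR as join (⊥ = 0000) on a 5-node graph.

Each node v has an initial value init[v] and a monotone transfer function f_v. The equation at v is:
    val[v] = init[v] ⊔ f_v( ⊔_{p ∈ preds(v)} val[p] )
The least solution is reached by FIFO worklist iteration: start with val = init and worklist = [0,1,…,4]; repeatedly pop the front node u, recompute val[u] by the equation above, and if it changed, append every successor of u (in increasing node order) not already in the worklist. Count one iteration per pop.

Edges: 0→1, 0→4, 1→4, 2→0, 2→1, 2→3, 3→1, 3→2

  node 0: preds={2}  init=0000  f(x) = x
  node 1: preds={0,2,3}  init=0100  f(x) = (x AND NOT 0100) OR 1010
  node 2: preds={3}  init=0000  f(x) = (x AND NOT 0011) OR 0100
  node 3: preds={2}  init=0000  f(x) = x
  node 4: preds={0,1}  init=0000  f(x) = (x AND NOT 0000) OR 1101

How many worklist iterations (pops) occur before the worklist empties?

9

Worklist (9 pops):
  #1 pop 0: in=0000 → 0000 (no change)
  #2 pop 1: in=0000 → 1110 (was 0100); enqueue []
  #3 pop 2: in=0000 → 0100 (was 0000); enqueue [0,1]
  #4 pop 3: in=0100 → 0100 (was 0000); enqueue [2]
  #5 pop 4: in=1110 → 1111 (was 0000); enqueue []
  #6 pop 0: in=0100 → 0100 (was 0000); enqueue [4]
  #7 pop 1: in=0100 → 1110 (no change)
  #8 pop 2: in=0100 → 0100 (no change)
  #9 pop 4: in=1110 → 1111 (no change)

Fixpoint:
  val[0] = 0100
  val[1] = 1110
  val[2] = 0100
  val[3] = 0100
  val[4] = 1111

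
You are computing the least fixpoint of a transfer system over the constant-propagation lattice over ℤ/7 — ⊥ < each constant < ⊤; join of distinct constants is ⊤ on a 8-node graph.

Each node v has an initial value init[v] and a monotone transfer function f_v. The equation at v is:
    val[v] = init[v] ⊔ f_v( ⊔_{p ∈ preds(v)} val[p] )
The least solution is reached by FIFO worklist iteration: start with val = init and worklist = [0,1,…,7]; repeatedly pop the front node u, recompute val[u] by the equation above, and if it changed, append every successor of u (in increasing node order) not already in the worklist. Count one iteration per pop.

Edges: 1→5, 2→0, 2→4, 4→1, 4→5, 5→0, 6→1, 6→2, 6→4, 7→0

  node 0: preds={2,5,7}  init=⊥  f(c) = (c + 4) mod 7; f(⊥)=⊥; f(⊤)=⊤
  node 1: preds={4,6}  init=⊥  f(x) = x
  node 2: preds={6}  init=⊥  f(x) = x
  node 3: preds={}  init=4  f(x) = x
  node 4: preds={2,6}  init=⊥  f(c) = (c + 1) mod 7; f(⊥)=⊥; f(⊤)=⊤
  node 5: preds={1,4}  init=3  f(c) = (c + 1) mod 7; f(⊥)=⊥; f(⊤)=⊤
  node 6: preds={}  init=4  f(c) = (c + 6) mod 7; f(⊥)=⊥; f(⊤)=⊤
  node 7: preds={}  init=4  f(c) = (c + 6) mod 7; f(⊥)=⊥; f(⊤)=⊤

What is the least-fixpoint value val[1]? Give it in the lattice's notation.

Worklist (11 pops):
  #1 pop 0: in=⊤ → ⊤ (was ⊥); enqueue []
  #2 pop 1: in=4 → 4 (was ⊥); enqueue []
  #3 pop 2: in=4 → 4 (was ⊥); enqueue [0]
  #4 pop 3: in=⊥ → 4 (no change)
  #5 pop 4: in=4 → 5 (was ⊥); enqueue [1]
  #6 pop 5: in=⊤ → ⊤ (was 3); enqueue []
  #7 pop 6: in=⊥ → 4 (no change)
  #8 pop 7: in=⊥ → 4 (no change)
  #9 pop 0: in=⊤ → ⊤ (no change)
  #10 pop 1: in=⊤ → ⊤ (was 4); enqueue [5]
  #11 pop 5: in=⊤ → ⊤ (no change)

Fixpoint:
  val[0] = ⊤
  val[1] = ⊤
  val[2] = 4
  val[3] = 4
  val[4] = 5
  val[5] = ⊤
  val[6] = 4
  val[7] = 4

⊤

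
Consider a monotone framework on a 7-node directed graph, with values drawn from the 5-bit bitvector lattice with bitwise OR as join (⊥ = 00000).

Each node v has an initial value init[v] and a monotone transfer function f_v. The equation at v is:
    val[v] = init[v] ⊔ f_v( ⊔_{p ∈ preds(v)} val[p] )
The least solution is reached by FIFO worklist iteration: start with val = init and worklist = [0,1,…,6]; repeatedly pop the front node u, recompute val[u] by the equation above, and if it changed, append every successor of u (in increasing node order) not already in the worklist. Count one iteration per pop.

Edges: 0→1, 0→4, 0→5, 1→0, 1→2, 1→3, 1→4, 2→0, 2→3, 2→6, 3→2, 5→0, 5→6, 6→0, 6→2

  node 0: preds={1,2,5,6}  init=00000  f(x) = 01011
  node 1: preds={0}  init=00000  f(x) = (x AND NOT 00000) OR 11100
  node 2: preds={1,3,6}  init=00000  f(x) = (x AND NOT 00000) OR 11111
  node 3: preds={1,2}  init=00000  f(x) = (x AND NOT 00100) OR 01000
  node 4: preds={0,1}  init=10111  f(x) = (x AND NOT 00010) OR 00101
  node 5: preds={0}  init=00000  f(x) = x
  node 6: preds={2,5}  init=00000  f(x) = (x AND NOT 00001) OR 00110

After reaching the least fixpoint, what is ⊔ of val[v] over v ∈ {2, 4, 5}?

Trace (9 dequeues):
  [1] u=0 | in 00000 | out 01011 | prev 00000 | push {}
  [2] u=1 | in 01011 | out 11111 | prev 00000 | push {0}
  [3] u=2 | in 11111 | out 11111 | prev 00000 | push {}
  [4] u=3 | in 11111 | out 11011 | prev 00000 | push {2}
  [5] u=4 | in 11111 | out 11111 | prev 10111 | push {}
  [6] u=5 | in 01011 | out 01011 | prev 00000 | push {}
  [7] u=6 | in 11111 | out 11110 | prev 00000 | push {}
  [8] u=0 | in 11111 | out 01011 | ==
  [9] u=2 | in 11111 | out 11111 | ==

Converged values:
  [0] 01011
  [1] 11111
  [2] 11111
  [3] 11011
  [4] 11111
  [5] 01011
  [6] 11110

11111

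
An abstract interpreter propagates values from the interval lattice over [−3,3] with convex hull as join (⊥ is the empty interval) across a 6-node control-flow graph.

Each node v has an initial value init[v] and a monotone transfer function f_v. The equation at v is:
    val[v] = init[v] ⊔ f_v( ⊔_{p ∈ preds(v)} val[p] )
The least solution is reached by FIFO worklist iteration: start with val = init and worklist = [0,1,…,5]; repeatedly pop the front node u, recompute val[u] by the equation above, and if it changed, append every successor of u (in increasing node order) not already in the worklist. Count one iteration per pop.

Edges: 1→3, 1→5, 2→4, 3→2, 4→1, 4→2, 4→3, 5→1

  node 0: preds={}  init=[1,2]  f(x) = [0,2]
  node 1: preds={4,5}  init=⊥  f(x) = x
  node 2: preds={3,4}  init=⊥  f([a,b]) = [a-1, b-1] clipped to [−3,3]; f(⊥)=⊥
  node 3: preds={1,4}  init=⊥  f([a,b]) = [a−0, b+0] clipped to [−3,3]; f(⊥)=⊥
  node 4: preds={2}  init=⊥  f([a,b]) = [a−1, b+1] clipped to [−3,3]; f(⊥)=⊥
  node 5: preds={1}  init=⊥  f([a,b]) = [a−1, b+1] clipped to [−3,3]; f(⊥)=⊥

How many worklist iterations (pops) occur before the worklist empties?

6

Iteration log — 6 steps:
  step 1. node 0  ⊔preds=⊥  new=[0,2]  old=[1,2]  +wl: 
  step 2. node 1  ⊔preds=⊥  new=⊥  stable
  step 3. node 2  ⊔preds=⊥  new=⊥  stable
  step 4. node 3  ⊔preds=⊥  new=⊥  stable
  step 5. node 4  ⊔preds=⊥  new=⊥  stable
  step 6. node 5  ⊔preds=⊥  new=⊥  stable

Least fixpoint reached:
  node 0: [0,2]
  node 1: ⊥
  node 2: ⊥
  node 3: ⊥
  node 4: ⊥
  node 5: ⊥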